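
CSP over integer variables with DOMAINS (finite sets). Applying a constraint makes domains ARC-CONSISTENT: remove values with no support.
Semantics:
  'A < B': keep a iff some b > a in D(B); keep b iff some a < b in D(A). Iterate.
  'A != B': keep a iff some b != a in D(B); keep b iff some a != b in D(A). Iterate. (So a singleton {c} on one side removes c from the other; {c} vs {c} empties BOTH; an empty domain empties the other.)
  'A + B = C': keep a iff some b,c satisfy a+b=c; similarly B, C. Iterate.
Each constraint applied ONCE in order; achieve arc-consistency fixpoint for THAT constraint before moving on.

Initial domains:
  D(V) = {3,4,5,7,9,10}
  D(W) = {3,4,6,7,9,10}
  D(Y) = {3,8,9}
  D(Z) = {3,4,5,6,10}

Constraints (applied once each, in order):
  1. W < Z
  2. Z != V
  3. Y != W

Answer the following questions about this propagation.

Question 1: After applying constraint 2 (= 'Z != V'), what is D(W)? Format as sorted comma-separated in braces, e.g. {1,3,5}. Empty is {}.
Answer: {3,4,6,7,9}

Derivation:
Constraint 1 (W < Z) on D(W)={3,4,6,7,9,10} D(Z)={3,4,5,6,10}: W {3,4,6,7,9,10}->{3,4,6,7,9}; Z {3,4,5,6,10}->{4,5,6,10}
Constraint 2 (Z != V) on D(Z)={4,5,6,10} D(V)={3,4,5,7,9,10}: no change
So after constraint 2: D(W) = {3,4,6,7,9}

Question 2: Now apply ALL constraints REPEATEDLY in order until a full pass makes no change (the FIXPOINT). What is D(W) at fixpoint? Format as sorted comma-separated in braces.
pass 0 (initial): D(W)={3,4,6,7,9,10}
pass 1: W {3,4,6,7,9,10}->{3,4,6,7,9}; Z {3,4,5,6,10}->{4,5,6,10}
pass 2: no change
Fixpoint after 2 passes: D(W) = {3,4,6,7,9}

Answer: {3,4,6,7,9}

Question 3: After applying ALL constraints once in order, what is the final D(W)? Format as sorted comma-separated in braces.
Answer: {3,4,6,7,9}

Derivation:
Constraint 1 (W < Z) on D(W)={3,4,6,7,9,10} D(Z)={3,4,5,6,10}: W {3,4,6,7,9,10}->{3,4,6,7,9}; Z {3,4,5,6,10}->{4,5,6,10}
Constraint 2 (Z != V) on D(Z)={4,5,6,10} D(V)={3,4,5,7,9,10}: no change
Constraint 3 (Y != W) on D(Y)={3,8,9} D(W)={3,4,6,7,9}: no change
So after all 3 constraints: D(W) = {3,4,6,7,9}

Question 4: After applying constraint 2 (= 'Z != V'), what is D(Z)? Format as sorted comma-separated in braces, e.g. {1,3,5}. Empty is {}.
Answer: {4,5,6,10}

Derivation:
Constraint 1 (W < Z) on D(W)={3,4,6,7,9,10} D(Z)={3,4,5,6,10}: W {3,4,6,7,9,10}->{3,4,6,7,9}; Z {3,4,5,6,10}->{4,5,6,10}
Constraint 2 (Z != V) on D(Z)={4,5,6,10} D(V)={3,4,5,7,9,10}: no change
So after constraint 2: D(Z) = {4,5,6,10}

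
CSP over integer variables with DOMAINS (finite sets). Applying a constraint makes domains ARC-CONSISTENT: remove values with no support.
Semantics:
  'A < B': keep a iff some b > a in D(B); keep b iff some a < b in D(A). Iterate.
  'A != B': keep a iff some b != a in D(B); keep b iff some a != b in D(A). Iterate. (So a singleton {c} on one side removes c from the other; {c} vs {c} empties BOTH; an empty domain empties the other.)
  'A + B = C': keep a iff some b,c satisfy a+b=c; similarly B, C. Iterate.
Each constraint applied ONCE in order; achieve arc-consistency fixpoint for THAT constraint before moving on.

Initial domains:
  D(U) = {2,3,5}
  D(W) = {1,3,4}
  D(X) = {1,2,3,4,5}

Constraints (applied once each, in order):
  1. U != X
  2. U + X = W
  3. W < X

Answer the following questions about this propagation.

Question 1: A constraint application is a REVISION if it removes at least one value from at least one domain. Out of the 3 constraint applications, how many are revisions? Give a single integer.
Answer: 2

Derivation:
Constraint 1 (U != X) on D(U)={2,3,5} D(X)={1,2,3,4,5}: no change => not a revision
Constraint 2 (U + X = W) on D(U)={2,3,5} D(X)={1,2,3,4,5} D(W)={1,3,4}: U {2,3,5}->{2,3}; X {1,2,3,4,5}->{1,2}; W {1,3,4}->{3,4} => REVISION
Constraint 3 (W < X) on D(W)={3,4} D(X)={1,2}: W {3,4}->{}; X {1,2}->{} => REVISION
Total revisions = 2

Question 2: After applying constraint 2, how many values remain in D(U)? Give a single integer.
Constraint 1 (U != X) on D(U)={2,3,5} D(X)={1,2,3,4,5}: no change
Constraint 2 (U + X = W) on D(U)={2,3,5} D(X)={1,2,3,4,5} D(W)={1,3,4}: U {2,3,5}->{2,3}; X {1,2,3,4,5}->{1,2}; W {1,3,4}->{3,4}
So after constraint 2: D(U)={2,3}, size = 2

Answer: 2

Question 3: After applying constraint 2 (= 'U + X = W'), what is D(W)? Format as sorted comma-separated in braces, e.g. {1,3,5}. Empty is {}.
Constraint 1 (U != X) on D(U)={2,3,5} D(X)={1,2,3,4,5}: no change
Constraint 2 (U + X = W) on D(U)={2,3,5} D(X)={1,2,3,4,5} D(W)={1,3,4}: U {2,3,5}->{2,3}; X {1,2,3,4,5}->{1,2}; W {1,3,4}->{3,4}
So after constraint 2: D(W) = {3,4}

Answer: {3,4}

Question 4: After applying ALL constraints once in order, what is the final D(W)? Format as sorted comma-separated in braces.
Constraint 1 (U != X) on D(U)={2,3,5} D(X)={1,2,3,4,5}: no change
Constraint 2 (U + X = W) on D(U)={2,3,5} D(X)={1,2,3,4,5} D(W)={1,3,4}: U {2,3,5}->{2,3}; X {1,2,3,4,5}->{1,2}; W {1,3,4}->{3,4}
Constraint 3 (W < X) on D(W)={3,4} D(X)={1,2}: W {3,4}->{}; X {1,2}->{}
So after all 3 constraints: D(W) = {}

Answer: {}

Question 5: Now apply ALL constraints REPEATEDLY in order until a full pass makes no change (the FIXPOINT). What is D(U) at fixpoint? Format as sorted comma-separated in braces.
pass 0 (initial): D(U)={2,3,5}
pass 1: U {2,3,5}->{2,3}; W {1,3,4}->{}; X {1,2,3,4,5}->{}
pass 2: U {2,3}->{}
pass 3: no change
Fixpoint after 3 passes: D(U) = {}

Answer: {}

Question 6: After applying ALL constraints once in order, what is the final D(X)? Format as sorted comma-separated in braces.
Answer: {}

Derivation:
Constraint 1 (U != X) on D(U)={2,3,5} D(X)={1,2,3,4,5}: no change
Constraint 2 (U + X = W) on D(U)={2,3,5} D(X)={1,2,3,4,5} D(W)={1,3,4}: U {2,3,5}->{2,3}; X {1,2,3,4,5}->{1,2}; W {1,3,4}->{3,4}
Constraint 3 (W < X) on D(W)={3,4} D(X)={1,2}: W {3,4}->{}; X {1,2}->{}
So after all 3 constraints: D(X) = {}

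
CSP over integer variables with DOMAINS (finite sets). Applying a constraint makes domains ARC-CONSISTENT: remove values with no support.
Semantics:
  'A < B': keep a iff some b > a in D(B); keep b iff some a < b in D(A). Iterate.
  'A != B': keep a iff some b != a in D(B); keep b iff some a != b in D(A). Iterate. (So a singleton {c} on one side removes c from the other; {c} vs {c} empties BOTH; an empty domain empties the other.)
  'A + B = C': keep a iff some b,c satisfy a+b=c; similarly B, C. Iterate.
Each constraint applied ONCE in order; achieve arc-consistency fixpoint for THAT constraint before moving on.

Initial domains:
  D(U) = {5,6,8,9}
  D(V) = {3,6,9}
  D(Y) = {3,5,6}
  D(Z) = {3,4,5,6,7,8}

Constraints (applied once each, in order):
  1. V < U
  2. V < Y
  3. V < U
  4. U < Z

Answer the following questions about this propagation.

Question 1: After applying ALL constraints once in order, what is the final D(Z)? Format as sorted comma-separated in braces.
Constraint 1 (V < U) on D(V)={3,6,9} D(U)={5,6,8,9}: V {3,6,9}->{3,6}
Constraint 2 (V < Y) on D(V)={3,6} D(Y)={3,5,6}: V {3,6}->{3}; Y {3,5,6}->{5,6}
Constraint 3 (V < U) on D(V)={3} D(U)={5,6,8,9}: no change
Constraint 4 (U < Z) on D(U)={5,6,8,9} D(Z)={3,4,5,6,7,8}: U {5,6,8,9}->{5,6}; Z {3,4,5,6,7,8}->{6,7,8}
So after all 4 constraints: D(Z) = {6,7,8}

Answer: {6,7,8}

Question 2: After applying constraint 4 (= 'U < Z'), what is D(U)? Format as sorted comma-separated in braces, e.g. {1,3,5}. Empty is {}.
Constraint 1 (V < U) on D(V)={3,6,9} D(U)={5,6,8,9}: V {3,6,9}->{3,6}
Constraint 2 (V < Y) on D(V)={3,6} D(Y)={3,5,6}: V {3,6}->{3}; Y {3,5,6}->{5,6}
Constraint 3 (V < U) on D(V)={3} D(U)={5,6,8,9}: no change
Constraint 4 (U < Z) on D(U)={5,6,8,9} D(Z)={3,4,5,6,7,8}: U {5,6,8,9}->{5,6}; Z {3,4,5,6,7,8}->{6,7,8}
So after constraint 4: D(U) = {5,6}

Answer: {5,6}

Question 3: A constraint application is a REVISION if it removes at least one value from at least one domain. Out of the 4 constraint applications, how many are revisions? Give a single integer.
Answer: 3

Derivation:
Constraint 1 (V < U) on D(V)={3,6,9} D(U)={5,6,8,9}: V {3,6,9}->{3,6} => REVISION
Constraint 2 (V < Y) on D(V)={3,6} D(Y)={3,5,6}: V {3,6}->{3}; Y {3,5,6}->{5,6} => REVISION
Constraint 3 (V < U) on D(V)={3} D(U)={5,6,8,9}: no change => not a revision
Constraint 4 (U < Z) on D(U)={5,6,8,9} D(Z)={3,4,5,6,7,8}: U {5,6,8,9}->{5,6}; Z {3,4,5,6,7,8}->{6,7,8} => REVISION
Total revisions = 3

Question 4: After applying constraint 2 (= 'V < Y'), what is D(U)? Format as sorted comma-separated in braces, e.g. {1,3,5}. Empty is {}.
Constraint 1 (V < U) on D(V)={3,6,9} D(U)={5,6,8,9}: V {3,6,9}->{3,6}
Constraint 2 (V < Y) on D(V)={3,6} D(Y)={3,5,6}: V {3,6}->{3}; Y {3,5,6}->{5,6}
So after constraint 2: D(U) = {5,6,8,9}

Answer: {5,6,8,9}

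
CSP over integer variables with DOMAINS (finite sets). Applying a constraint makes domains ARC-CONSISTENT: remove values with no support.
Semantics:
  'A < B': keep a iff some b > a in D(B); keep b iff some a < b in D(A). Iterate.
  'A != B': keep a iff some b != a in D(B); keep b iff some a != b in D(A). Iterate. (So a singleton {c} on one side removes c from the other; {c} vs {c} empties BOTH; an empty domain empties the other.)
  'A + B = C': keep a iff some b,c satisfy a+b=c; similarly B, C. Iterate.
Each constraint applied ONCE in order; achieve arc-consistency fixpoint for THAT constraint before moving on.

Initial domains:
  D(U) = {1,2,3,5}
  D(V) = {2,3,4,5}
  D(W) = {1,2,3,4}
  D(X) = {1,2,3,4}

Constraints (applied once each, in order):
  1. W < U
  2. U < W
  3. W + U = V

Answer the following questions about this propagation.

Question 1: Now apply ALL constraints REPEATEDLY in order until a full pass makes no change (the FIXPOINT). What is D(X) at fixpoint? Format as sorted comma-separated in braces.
Answer: {1,2,3,4}

Derivation:
pass 0 (initial): D(X)={1,2,3,4}
pass 1: U {1,2,3,5}->{2}; V {2,3,4,5}->{5}; W {1,2,3,4}->{3}
pass 2: U {2}->{}; V {5}->{}; W {3}->{}
pass 3: no change
Fixpoint after 3 passes: D(X) = {1,2,3,4}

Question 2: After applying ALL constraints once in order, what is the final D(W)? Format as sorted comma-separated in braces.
Constraint 1 (W < U) on D(W)={1,2,3,4} D(U)={1,2,3,5}: U {1,2,3,5}->{2,3,5}
Constraint 2 (U < W) on D(U)={2,3,5} D(W)={1,2,3,4}: U {2,3,5}->{2,3}; W {1,2,3,4}->{3,4}
Constraint 3 (W + U = V) on D(W)={3,4} D(U)={2,3} D(V)={2,3,4,5}: W {3,4}->{3}; U {2,3}->{2}; V {2,3,4,5}->{5}
So after all 3 constraints: D(W) = {3}

Answer: {3}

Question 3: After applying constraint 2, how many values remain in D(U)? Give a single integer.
Answer: 2

Derivation:
Constraint 1 (W < U) on D(W)={1,2,3,4} D(U)={1,2,3,5}: U {1,2,3,5}->{2,3,5}
Constraint 2 (U < W) on D(U)={2,3,5} D(W)={1,2,3,4}: U {2,3,5}->{2,3}; W {1,2,3,4}->{3,4}
So after constraint 2: D(U)={2,3}, size = 2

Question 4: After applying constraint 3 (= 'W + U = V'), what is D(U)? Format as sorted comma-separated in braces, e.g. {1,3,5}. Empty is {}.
Answer: {2}

Derivation:
Constraint 1 (W < U) on D(W)={1,2,3,4} D(U)={1,2,3,5}: U {1,2,3,5}->{2,3,5}
Constraint 2 (U < W) on D(U)={2,3,5} D(W)={1,2,3,4}: U {2,3,5}->{2,3}; W {1,2,3,4}->{3,4}
Constraint 3 (W + U = V) on D(W)={3,4} D(U)={2,3} D(V)={2,3,4,5}: W {3,4}->{3}; U {2,3}->{2}; V {2,3,4,5}->{5}
So after constraint 3: D(U) = {2}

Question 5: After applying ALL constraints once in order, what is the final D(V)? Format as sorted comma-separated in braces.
Answer: {5}

Derivation:
Constraint 1 (W < U) on D(W)={1,2,3,4} D(U)={1,2,3,5}: U {1,2,3,5}->{2,3,5}
Constraint 2 (U < W) on D(U)={2,3,5} D(W)={1,2,3,4}: U {2,3,5}->{2,3}; W {1,2,3,4}->{3,4}
Constraint 3 (W + U = V) on D(W)={3,4} D(U)={2,3} D(V)={2,3,4,5}: W {3,4}->{3}; U {2,3}->{2}; V {2,3,4,5}->{5}
So after all 3 constraints: D(V) = {5}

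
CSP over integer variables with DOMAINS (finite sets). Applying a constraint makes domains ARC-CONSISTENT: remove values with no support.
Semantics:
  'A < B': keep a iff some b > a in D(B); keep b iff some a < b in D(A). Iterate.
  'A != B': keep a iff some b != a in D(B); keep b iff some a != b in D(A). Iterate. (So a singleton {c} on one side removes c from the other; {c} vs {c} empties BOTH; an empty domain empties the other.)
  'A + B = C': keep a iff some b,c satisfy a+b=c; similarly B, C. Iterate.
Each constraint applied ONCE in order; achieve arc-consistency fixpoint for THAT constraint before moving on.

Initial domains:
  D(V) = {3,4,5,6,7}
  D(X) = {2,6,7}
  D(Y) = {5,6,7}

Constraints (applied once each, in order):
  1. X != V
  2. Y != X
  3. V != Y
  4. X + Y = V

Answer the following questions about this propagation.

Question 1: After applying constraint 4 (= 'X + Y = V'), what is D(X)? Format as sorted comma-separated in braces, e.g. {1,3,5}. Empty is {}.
Answer: {2}

Derivation:
Constraint 1 (X != V) on D(X)={2,6,7} D(V)={3,4,5,6,7}: no change
Constraint 2 (Y != X) on D(Y)={5,6,7} D(X)={2,6,7}: no change
Constraint 3 (V != Y) on D(V)={3,4,5,6,7} D(Y)={5,6,7}: no change
Constraint 4 (X + Y = V) on D(X)={2,6,7} D(Y)={5,6,7} D(V)={3,4,5,6,7}: X {2,6,7}->{2}; Y {5,6,7}->{5}; V {3,4,5,6,7}->{7}
So after constraint 4: D(X) = {2}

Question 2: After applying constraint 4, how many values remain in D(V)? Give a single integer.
Answer: 1

Derivation:
Constraint 1 (X != V) on D(X)={2,6,7} D(V)={3,4,5,6,7}: no change
Constraint 2 (Y != X) on D(Y)={5,6,7} D(X)={2,6,7}: no change
Constraint 3 (V != Y) on D(V)={3,4,5,6,7} D(Y)={5,6,7}: no change
Constraint 4 (X + Y = V) on D(X)={2,6,7} D(Y)={5,6,7} D(V)={3,4,5,6,7}: X {2,6,7}->{2}; Y {5,6,7}->{5}; V {3,4,5,6,7}->{7}
So after constraint 4: D(V)={7}, size = 1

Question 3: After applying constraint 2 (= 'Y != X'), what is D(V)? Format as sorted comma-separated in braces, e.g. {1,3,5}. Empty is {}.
Answer: {3,4,5,6,7}

Derivation:
Constraint 1 (X != V) on D(X)={2,6,7} D(V)={3,4,5,6,7}: no change
Constraint 2 (Y != X) on D(Y)={5,6,7} D(X)={2,6,7}: no change
So after constraint 2: D(V) = {3,4,5,6,7}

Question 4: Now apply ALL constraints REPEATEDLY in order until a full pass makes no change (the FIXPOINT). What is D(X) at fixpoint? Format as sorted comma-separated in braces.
Answer: {2}

Derivation:
pass 0 (initial): D(X)={2,6,7}
pass 1: V {3,4,5,6,7}->{7}; X {2,6,7}->{2}; Y {5,6,7}->{5}
pass 2: no change
Fixpoint after 2 passes: D(X) = {2}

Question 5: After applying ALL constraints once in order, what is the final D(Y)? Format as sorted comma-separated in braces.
Answer: {5}

Derivation:
Constraint 1 (X != V) on D(X)={2,6,7} D(V)={3,4,5,6,7}: no change
Constraint 2 (Y != X) on D(Y)={5,6,7} D(X)={2,6,7}: no change
Constraint 3 (V != Y) on D(V)={3,4,5,6,7} D(Y)={5,6,7}: no change
Constraint 4 (X + Y = V) on D(X)={2,6,7} D(Y)={5,6,7} D(V)={3,4,5,6,7}: X {2,6,7}->{2}; Y {5,6,7}->{5}; V {3,4,5,6,7}->{7}
So after all 4 constraints: D(Y) = {5}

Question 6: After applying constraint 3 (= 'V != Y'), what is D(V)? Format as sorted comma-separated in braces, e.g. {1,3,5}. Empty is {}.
Constraint 1 (X != V) on D(X)={2,6,7} D(V)={3,4,5,6,7}: no change
Constraint 2 (Y != X) on D(Y)={5,6,7} D(X)={2,6,7}: no change
Constraint 3 (V != Y) on D(V)={3,4,5,6,7} D(Y)={5,6,7}: no change
So after constraint 3: D(V) = {3,4,5,6,7}

Answer: {3,4,5,6,7}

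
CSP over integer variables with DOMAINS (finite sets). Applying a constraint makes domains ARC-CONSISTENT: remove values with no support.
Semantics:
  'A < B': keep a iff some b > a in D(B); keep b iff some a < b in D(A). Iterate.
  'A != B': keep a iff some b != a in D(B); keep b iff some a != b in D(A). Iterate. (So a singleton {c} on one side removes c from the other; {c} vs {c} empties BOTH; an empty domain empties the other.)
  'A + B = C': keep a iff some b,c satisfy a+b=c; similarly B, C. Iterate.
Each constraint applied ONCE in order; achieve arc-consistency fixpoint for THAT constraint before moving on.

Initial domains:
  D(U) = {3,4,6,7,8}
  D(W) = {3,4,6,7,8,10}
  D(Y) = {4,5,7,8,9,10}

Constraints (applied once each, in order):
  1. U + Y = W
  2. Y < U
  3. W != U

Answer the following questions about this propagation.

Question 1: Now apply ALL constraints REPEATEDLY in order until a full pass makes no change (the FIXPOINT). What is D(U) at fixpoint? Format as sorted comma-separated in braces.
Answer: {6}

Derivation:
pass 0 (initial): D(U)={3,4,6,7,8}
pass 1: U {3,4,6,7,8}->{6}; W {3,4,6,7,8,10}->{7,8,10}; Y {4,5,7,8,9,10}->{4,5}
pass 2: W {7,8,10}->{10}; Y {4,5}->{4}
pass 3: no change
Fixpoint after 3 passes: D(U) = {6}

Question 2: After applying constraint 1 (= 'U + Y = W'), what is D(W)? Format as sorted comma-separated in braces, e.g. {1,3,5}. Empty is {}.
Answer: {7,8,10}

Derivation:
Constraint 1 (U + Y = W) on D(U)={3,4,6,7,8} D(Y)={4,5,7,8,9,10} D(W)={3,4,6,7,8,10}: U {3,4,6,7,8}->{3,4,6}; Y {4,5,7,8,9,10}->{4,5,7}; W {3,4,6,7,8,10}->{7,8,10}
So after constraint 1: D(W) = {7,8,10}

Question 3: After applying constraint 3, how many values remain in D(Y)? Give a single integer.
Answer: 2

Derivation:
Constraint 1 (U + Y = W) on D(U)={3,4,6,7,8} D(Y)={4,5,7,8,9,10} D(W)={3,4,6,7,8,10}: U {3,4,6,7,8}->{3,4,6}; Y {4,5,7,8,9,10}->{4,5,7}; W {3,4,6,7,8,10}->{7,8,10}
Constraint 2 (Y < U) on D(Y)={4,5,7} D(U)={3,4,6}: Y {4,5,7}->{4,5}; U {3,4,6}->{6}
Constraint 3 (W != U) on D(W)={7,8,10} D(U)={6}: no change
So after constraint 3: D(Y)={4,5}, size = 2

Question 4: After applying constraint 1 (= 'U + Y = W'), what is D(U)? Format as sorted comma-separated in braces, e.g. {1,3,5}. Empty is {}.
Answer: {3,4,6}

Derivation:
Constraint 1 (U + Y = W) on D(U)={3,4,6,7,8} D(Y)={4,5,7,8,9,10} D(W)={3,4,6,7,8,10}: U {3,4,6,7,8}->{3,4,6}; Y {4,5,7,8,9,10}->{4,5,7}; W {3,4,6,7,8,10}->{7,8,10}
So after constraint 1: D(U) = {3,4,6}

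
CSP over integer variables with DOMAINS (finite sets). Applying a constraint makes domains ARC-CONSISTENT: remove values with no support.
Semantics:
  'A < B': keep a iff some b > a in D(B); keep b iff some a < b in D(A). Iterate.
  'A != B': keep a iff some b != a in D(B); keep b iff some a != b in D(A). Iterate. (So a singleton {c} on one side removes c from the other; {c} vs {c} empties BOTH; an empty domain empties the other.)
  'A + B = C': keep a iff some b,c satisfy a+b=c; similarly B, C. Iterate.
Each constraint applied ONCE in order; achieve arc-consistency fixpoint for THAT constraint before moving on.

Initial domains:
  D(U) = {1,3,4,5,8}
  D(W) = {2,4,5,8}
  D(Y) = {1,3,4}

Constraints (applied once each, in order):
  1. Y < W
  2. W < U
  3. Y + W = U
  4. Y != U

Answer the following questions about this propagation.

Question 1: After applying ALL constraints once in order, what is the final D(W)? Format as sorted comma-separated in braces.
Constraint 1 (Y < W) on D(Y)={1,3,4} D(W)={2,4,5,8}: no change
Constraint 2 (W < U) on D(W)={2,4,5,8} D(U)={1,3,4,5,8}: W {2,4,5,8}->{2,4,5}; U {1,3,4,5,8}->{3,4,5,8}
Constraint 3 (Y + W = U) on D(Y)={1,3,4} D(W)={2,4,5} D(U)={3,4,5,8}: U {3,4,5,8}->{3,5,8}
Constraint 4 (Y != U) on D(Y)={1,3,4} D(U)={3,5,8}: no change
So after all 4 constraints: D(W) = {2,4,5}

Answer: {2,4,5}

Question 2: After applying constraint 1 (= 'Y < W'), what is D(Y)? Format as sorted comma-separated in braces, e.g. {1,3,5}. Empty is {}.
Answer: {1,3,4}

Derivation:
Constraint 1 (Y < W) on D(Y)={1,3,4} D(W)={2,4,5,8}: no change
So after constraint 1: D(Y) = {1,3,4}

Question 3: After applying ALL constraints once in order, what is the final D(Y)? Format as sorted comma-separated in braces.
Answer: {1,3,4}

Derivation:
Constraint 1 (Y < W) on D(Y)={1,3,4} D(W)={2,4,5,8}: no change
Constraint 2 (W < U) on D(W)={2,4,5,8} D(U)={1,3,4,5,8}: W {2,4,5,8}->{2,4,5}; U {1,3,4,5,8}->{3,4,5,8}
Constraint 3 (Y + W = U) on D(Y)={1,3,4} D(W)={2,4,5} D(U)={3,4,5,8}: U {3,4,5,8}->{3,5,8}
Constraint 4 (Y != U) on D(Y)={1,3,4} D(U)={3,5,8}: no change
So after all 4 constraints: D(Y) = {1,3,4}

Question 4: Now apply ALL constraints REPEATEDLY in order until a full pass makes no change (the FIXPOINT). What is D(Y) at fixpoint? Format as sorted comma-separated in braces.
Answer: {1,3,4}

Derivation:
pass 0 (initial): D(Y)={1,3,4}
pass 1: U {1,3,4,5,8}->{3,5,8}; W {2,4,5,8}->{2,4,5}
pass 2: no change
Fixpoint after 2 passes: D(Y) = {1,3,4}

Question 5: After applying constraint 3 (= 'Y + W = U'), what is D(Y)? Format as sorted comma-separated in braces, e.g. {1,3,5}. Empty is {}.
Answer: {1,3,4}

Derivation:
Constraint 1 (Y < W) on D(Y)={1,3,4} D(W)={2,4,5,8}: no change
Constraint 2 (W < U) on D(W)={2,4,5,8} D(U)={1,3,4,5,8}: W {2,4,5,8}->{2,4,5}; U {1,3,4,5,8}->{3,4,5,8}
Constraint 3 (Y + W = U) on D(Y)={1,3,4} D(W)={2,4,5} D(U)={3,4,5,8}: U {3,4,5,8}->{3,5,8}
So after constraint 3: D(Y) = {1,3,4}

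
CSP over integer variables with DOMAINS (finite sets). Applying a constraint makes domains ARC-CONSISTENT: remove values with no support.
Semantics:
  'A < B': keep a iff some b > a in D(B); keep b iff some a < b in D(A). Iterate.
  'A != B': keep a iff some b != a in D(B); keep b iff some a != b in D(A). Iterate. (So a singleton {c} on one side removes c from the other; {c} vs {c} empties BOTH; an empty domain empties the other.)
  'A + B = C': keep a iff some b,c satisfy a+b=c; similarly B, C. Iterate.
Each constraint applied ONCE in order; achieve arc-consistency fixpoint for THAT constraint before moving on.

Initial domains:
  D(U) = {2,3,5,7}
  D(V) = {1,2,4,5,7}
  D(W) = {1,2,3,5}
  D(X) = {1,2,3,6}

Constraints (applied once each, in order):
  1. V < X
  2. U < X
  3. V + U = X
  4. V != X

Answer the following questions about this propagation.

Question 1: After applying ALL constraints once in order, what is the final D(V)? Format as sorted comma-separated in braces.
Constraint 1 (V < X) on D(V)={1,2,4,5,7} D(X)={1,2,3,6}: V {1,2,4,5,7}->{1,2,4,5}; X {1,2,3,6}->{2,3,6}
Constraint 2 (U < X) on D(U)={2,3,5,7} D(X)={2,3,6}: U {2,3,5,7}->{2,3,5}; X {2,3,6}->{3,6}
Constraint 3 (V + U = X) on D(V)={1,2,4,5} D(U)={2,3,5} D(X)={3,6}: V {1,2,4,5}->{1,4}; U {2,3,5}->{2,5}
Constraint 4 (V != X) on D(V)={1,4} D(X)={3,6}: no change
So after all 4 constraints: D(V) = {1,4}

Answer: {1,4}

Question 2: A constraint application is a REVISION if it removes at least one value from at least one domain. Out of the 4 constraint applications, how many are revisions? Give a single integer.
Answer: 3

Derivation:
Constraint 1 (V < X) on D(V)={1,2,4,5,7} D(X)={1,2,3,6}: V {1,2,4,5,7}->{1,2,4,5}; X {1,2,3,6}->{2,3,6} => REVISION
Constraint 2 (U < X) on D(U)={2,3,5,7} D(X)={2,3,6}: U {2,3,5,7}->{2,3,5}; X {2,3,6}->{3,6} => REVISION
Constraint 3 (V + U = X) on D(V)={1,2,4,5} D(U)={2,3,5} D(X)={3,6}: V {1,2,4,5}->{1,4}; U {2,3,5}->{2,5} => REVISION
Constraint 4 (V != X) on D(V)={1,4} D(X)={3,6}: no change => not a revision
Total revisions = 3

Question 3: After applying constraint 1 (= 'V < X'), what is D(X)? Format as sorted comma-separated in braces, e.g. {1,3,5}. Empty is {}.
Constraint 1 (V < X) on D(V)={1,2,4,5,7} D(X)={1,2,3,6}: V {1,2,4,5,7}->{1,2,4,5}; X {1,2,3,6}->{2,3,6}
So after constraint 1: D(X) = {2,3,6}

Answer: {2,3,6}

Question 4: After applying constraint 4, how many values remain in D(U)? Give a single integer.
Constraint 1 (V < X) on D(V)={1,2,4,5,7} D(X)={1,2,3,6}: V {1,2,4,5,7}->{1,2,4,5}; X {1,2,3,6}->{2,3,6}
Constraint 2 (U < X) on D(U)={2,3,5,7} D(X)={2,3,6}: U {2,3,5,7}->{2,3,5}; X {2,3,6}->{3,6}
Constraint 3 (V + U = X) on D(V)={1,2,4,5} D(U)={2,3,5} D(X)={3,6}: V {1,2,4,5}->{1,4}; U {2,3,5}->{2,5}
Constraint 4 (V != X) on D(V)={1,4} D(X)={3,6}: no change
So after constraint 4: D(U)={2,5}, size = 2

Answer: 2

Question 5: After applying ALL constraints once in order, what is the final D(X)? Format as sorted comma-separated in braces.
Answer: {3,6}

Derivation:
Constraint 1 (V < X) on D(V)={1,2,4,5,7} D(X)={1,2,3,6}: V {1,2,4,5,7}->{1,2,4,5}; X {1,2,3,6}->{2,3,6}
Constraint 2 (U < X) on D(U)={2,3,5,7} D(X)={2,3,6}: U {2,3,5,7}->{2,3,5}; X {2,3,6}->{3,6}
Constraint 3 (V + U = X) on D(V)={1,2,4,5} D(U)={2,3,5} D(X)={3,6}: V {1,2,4,5}->{1,4}; U {2,3,5}->{2,5}
Constraint 4 (V != X) on D(V)={1,4} D(X)={3,6}: no change
So after all 4 constraints: D(X) = {3,6}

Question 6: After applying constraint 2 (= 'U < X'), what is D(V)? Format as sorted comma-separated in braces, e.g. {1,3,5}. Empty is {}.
Answer: {1,2,4,5}

Derivation:
Constraint 1 (V < X) on D(V)={1,2,4,5,7} D(X)={1,2,3,6}: V {1,2,4,5,7}->{1,2,4,5}; X {1,2,3,6}->{2,3,6}
Constraint 2 (U < X) on D(U)={2,3,5,7} D(X)={2,3,6}: U {2,3,5,7}->{2,3,5}; X {2,3,6}->{3,6}
So after constraint 2: D(V) = {1,2,4,5}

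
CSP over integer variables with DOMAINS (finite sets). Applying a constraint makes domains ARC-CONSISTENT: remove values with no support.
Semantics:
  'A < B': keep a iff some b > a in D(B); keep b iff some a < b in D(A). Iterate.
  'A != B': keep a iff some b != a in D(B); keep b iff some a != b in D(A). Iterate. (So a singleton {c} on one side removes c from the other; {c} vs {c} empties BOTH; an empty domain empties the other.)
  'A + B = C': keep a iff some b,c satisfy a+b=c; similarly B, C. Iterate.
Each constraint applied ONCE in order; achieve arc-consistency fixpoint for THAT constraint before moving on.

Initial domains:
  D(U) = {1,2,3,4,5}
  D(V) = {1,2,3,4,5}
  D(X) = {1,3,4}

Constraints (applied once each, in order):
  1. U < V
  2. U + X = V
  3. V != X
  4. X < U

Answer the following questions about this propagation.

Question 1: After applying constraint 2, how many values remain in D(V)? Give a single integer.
Answer: 4

Derivation:
Constraint 1 (U < V) on D(U)={1,2,3,4,5} D(V)={1,2,3,4,5}: U {1,2,3,4,5}->{1,2,3,4}; V {1,2,3,4,5}->{2,3,4,5}
Constraint 2 (U + X = V) on D(U)={1,2,3,4} D(X)={1,3,4} D(V)={2,3,4,5}: no change
So after constraint 2: D(V)={2,3,4,5}, size = 4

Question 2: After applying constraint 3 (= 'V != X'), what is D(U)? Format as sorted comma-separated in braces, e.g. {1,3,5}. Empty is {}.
Constraint 1 (U < V) on D(U)={1,2,3,4,5} D(V)={1,2,3,4,5}: U {1,2,3,4,5}->{1,2,3,4}; V {1,2,3,4,5}->{2,3,4,5}
Constraint 2 (U + X = V) on D(U)={1,2,3,4} D(X)={1,3,4} D(V)={2,3,4,5}: no change
Constraint 3 (V != X) on D(V)={2,3,4,5} D(X)={1,3,4}: no change
So after constraint 3: D(U) = {1,2,3,4}

Answer: {1,2,3,4}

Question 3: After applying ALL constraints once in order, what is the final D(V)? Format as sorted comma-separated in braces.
Constraint 1 (U < V) on D(U)={1,2,3,4,5} D(V)={1,2,3,4,5}: U {1,2,3,4,5}->{1,2,3,4}; V {1,2,3,4,5}->{2,3,4,5}
Constraint 2 (U + X = V) on D(U)={1,2,3,4} D(X)={1,3,4} D(V)={2,3,4,5}: no change
Constraint 3 (V != X) on D(V)={2,3,4,5} D(X)={1,3,4}: no change
Constraint 4 (X < U) on D(X)={1,3,4} D(U)={1,2,3,4}: X {1,3,4}->{1,3}; U {1,2,3,4}->{2,3,4}
So after all 4 constraints: D(V) = {2,3,4,5}

Answer: {2,3,4,5}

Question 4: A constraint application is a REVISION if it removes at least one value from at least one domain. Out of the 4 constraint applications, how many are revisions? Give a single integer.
Constraint 1 (U < V) on D(U)={1,2,3,4,5} D(V)={1,2,3,4,5}: U {1,2,3,4,5}->{1,2,3,4}; V {1,2,3,4,5}->{2,3,4,5} => REVISION
Constraint 2 (U + X = V) on D(U)={1,2,3,4} D(X)={1,3,4} D(V)={2,3,4,5}: no change => not a revision
Constraint 3 (V != X) on D(V)={2,3,4,5} D(X)={1,3,4}: no change => not a revision
Constraint 4 (X < U) on D(X)={1,3,4} D(U)={1,2,3,4}: X {1,3,4}->{1,3}; U {1,2,3,4}->{2,3,4} => REVISION
Total revisions = 2

Answer: 2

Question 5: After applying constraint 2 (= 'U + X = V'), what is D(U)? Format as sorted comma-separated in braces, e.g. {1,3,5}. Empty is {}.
Answer: {1,2,3,4}

Derivation:
Constraint 1 (U < V) on D(U)={1,2,3,4,5} D(V)={1,2,3,4,5}: U {1,2,3,4,5}->{1,2,3,4}; V {1,2,3,4,5}->{2,3,4,5}
Constraint 2 (U + X = V) on D(U)={1,2,3,4} D(X)={1,3,4} D(V)={2,3,4,5}: no change
So after constraint 2: D(U) = {1,2,3,4}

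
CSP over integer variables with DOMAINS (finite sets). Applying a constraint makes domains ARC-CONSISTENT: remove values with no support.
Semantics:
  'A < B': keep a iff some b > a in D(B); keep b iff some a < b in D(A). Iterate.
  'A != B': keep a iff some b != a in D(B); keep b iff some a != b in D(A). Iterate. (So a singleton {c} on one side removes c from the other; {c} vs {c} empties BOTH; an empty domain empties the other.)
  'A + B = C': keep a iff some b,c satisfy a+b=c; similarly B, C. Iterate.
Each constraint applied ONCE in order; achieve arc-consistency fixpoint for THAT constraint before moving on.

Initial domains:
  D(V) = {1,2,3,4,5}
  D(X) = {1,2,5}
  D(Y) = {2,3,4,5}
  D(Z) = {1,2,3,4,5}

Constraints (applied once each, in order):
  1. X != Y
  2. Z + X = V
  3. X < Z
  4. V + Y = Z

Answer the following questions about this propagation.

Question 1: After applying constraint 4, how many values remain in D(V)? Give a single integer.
Answer: 1

Derivation:
Constraint 1 (X != Y) on D(X)={1,2,5} D(Y)={2,3,4,5}: no change
Constraint 2 (Z + X = V) on D(Z)={1,2,3,4,5} D(X)={1,2,5} D(V)={1,2,3,4,5}: Z {1,2,3,4,5}->{1,2,3,4}; X {1,2,5}->{1,2}; V {1,2,3,4,5}->{2,3,4,5}
Constraint 3 (X < Z) on D(X)={1,2} D(Z)={1,2,3,4}: Z {1,2,3,4}->{2,3,4}
Constraint 4 (V + Y = Z) on D(V)={2,3,4,5} D(Y)={2,3,4,5} D(Z)={2,3,4}: V {2,3,4,5}->{2}; Y {2,3,4,5}->{2}; Z {2,3,4}->{4}
So after constraint 4: D(V)={2}, size = 1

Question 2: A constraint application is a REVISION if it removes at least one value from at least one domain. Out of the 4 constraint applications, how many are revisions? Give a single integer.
Constraint 1 (X != Y) on D(X)={1,2,5} D(Y)={2,3,4,5}: no change => not a revision
Constraint 2 (Z + X = V) on D(Z)={1,2,3,4,5} D(X)={1,2,5} D(V)={1,2,3,4,5}: Z {1,2,3,4,5}->{1,2,3,4}; X {1,2,5}->{1,2}; V {1,2,3,4,5}->{2,3,4,5} => REVISION
Constraint 3 (X < Z) on D(X)={1,2} D(Z)={1,2,3,4}: Z {1,2,3,4}->{2,3,4} => REVISION
Constraint 4 (V + Y = Z) on D(V)={2,3,4,5} D(Y)={2,3,4,5} D(Z)={2,3,4}: V {2,3,4,5}->{2}; Y {2,3,4,5}->{2}; Z {2,3,4}->{4} => REVISION
Total revisions = 3

Answer: 3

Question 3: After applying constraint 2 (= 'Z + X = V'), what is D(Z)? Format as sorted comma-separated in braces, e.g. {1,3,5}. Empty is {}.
Constraint 1 (X != Y) on D(X)={1,2,5} D(Y)={2,3,4,5}: no change
Constraint 2 (Z + X = V) on D(Z)={1,2,3,4,5} D(X)={1,2,5} D(V)={1,2,3,4,5}: Z {1,2,3,4,5}->{1,2,3,4}; X {1,2,5}->{1,2}; V {1,2,3,4,5}->{2,3,4,5}
So after constraint 2: D(Z) = {1,2,3,4}

Answer: {1,2,3,4}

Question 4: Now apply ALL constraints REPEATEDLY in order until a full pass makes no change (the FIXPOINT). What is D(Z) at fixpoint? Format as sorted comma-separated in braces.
Answer: {}

Derivation:
pass 0 (initial): D(Z)={1,2,3,4,5}
pass 1: V {1,2,3,4,5}->{2}; X {1,2,5}->{1,2}; Y {2,3,4,5}->{2}; Z {1,2,3,4,5}->{4}
pass 2: V {2}->{}; X {1,2}->{}; Y {2}->{}; Z {4}->{}
pass 3: no change
Fixpoint after 3 passes: D(Z) = {}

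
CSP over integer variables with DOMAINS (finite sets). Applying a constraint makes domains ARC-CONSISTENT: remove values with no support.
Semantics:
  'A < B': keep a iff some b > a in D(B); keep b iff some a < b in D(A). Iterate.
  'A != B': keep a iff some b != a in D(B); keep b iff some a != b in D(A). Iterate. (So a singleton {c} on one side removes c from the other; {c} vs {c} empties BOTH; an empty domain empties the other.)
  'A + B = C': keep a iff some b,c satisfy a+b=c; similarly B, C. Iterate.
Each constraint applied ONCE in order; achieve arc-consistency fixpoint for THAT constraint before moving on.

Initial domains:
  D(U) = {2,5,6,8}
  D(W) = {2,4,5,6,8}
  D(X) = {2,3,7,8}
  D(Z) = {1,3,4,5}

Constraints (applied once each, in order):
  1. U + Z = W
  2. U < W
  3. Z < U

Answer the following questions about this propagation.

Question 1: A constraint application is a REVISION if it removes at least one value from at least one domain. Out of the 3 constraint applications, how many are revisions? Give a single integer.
Answer: 1

Derivation:
Constraint 1 (U + Z = W) on D(U)={2,5,6,8} D(Z)={1,3,4,5} D(W)={2,4,5,6,8}: U {2,5,6,8}->{2,5}; Z {1,3,4,5}->{1,3,4}; W {2,4,5,6,8}->{5,6,8} => REVISION
Constraint 2 (U < W) on D(U)={2,5} D(W)={5,6,8}: no change => not a revision
Constraint 3 (Z < U) on D(Z)={1,3,4} D(U)={2,5}: no change => not a revision
Total revisions = 1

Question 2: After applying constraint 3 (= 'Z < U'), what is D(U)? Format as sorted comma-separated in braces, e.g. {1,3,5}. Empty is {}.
Constraint 1 (U + Z = W) on D(U)={2,5,6,8} D(Z)={1,3,4,5} D(W)={2,4,5,6,8}: U {2,5,6,8}->{2,5}; Z {1,3,4,5}->{1,3,4}; W {2,4,5,6,8}->{5,6,8}
Constraint 2 (U < W) on D(U)={2,5} D(W)={5,6,8}: no change
Constraint 3 (Z < U) on D(Z)={1,3,4} D(U)={2,5}: no change
So after constraint 3: D(U) = {2,5}

Answer: {2,5}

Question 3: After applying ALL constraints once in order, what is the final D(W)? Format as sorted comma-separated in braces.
Constraint 1 (U + Z = W) on D(U)={2,5,6,8} D(Z)={1,3,4,5} D(W)={2,4,5,6,8}: U {2,5,6,8}->{2,5}; Z {1,3,4,5}->{1,3,4}; W {2,4,5,6,8}->{5,6,8}
Constraint 2 (U < W) on D(U)={2,5} D(W)={5,6,8}: no change
Constraint 3 (Z < U) on D(Z)={1,3,4} D(U)={2,5}: no change
So after all 3 constraints: D(W) = {5,6,8}

Answer: {5,6,8}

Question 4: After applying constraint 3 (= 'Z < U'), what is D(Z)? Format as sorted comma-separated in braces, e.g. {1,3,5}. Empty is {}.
Answer: {1,3,4}

Derivation:
Constraint 1 (U + Z = W) on D(U)={2,5,6,8} D(Z)={1,3,4,5} D(W)={2,4,5,6,8}: U {2,5,6,8}->{2,5}; Z {1,3,4,5}->{1,3,4}; W {2,4,5,6,8}->{5,6,8}
Constraint 2 (U < W) on D(U)={2,5} D(W)={5,6,8}: no change
Constraint 3 (Z < U) on D(Z)={1,3,4} D(U)={2,5}: no change
So after constraint 3: D(Z) = {1,3,4}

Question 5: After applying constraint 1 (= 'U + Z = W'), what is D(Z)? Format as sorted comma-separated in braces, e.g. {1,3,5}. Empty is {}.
Constraint 1 (U + Z = W) on D(U)={2,5,6,8} D(Z)={1,3,4,5} D(W)={2,4,5,6,8}: U {2,5,6,8}->{2,5}; Z {1,3,4,5}->{1,3,4}; W {2,4,5,6,8}->{5,6,8}
So after constraint 1: D(Z) = {1,3,4}

Answer: {1,3,4}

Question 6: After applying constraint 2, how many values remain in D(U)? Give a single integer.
Constraint 1 (U + Z = W) on D(U)={2,5,6,8} D(Z)={1,3,4,5} D(W)={2,4,5,6,8}: U {2,5,6,8}->{2,5}; Z {1,3,4,5}->{1,3,4}; W {2,4,5,6,8}->{5,6,8}
Constraint 2 (U < W) on D(U)={2,5} D(W)={5,6,8}: no change
So after constraint 2: D(U)={2,5}, size = 2

Answer: 2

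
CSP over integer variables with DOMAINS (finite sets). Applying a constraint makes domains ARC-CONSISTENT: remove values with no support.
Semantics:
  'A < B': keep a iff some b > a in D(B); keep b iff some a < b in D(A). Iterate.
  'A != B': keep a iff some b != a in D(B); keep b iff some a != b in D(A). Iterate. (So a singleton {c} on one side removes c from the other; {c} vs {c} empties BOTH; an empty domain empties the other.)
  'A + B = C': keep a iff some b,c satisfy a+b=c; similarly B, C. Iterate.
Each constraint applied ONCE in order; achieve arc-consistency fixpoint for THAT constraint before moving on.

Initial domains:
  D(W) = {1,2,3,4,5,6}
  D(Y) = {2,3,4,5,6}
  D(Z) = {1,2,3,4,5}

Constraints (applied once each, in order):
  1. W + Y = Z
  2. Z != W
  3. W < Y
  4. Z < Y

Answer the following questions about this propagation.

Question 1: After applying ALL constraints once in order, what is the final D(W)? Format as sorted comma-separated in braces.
Answer: {1,2,3}

Derivation:
Constraint 1 (W + Y = Z) on D(W)={1,2,3,4,5,6} D(Y)={2,3,4,5,6} D(Z)={1,2,3,4,5}: W {1,2,3,4,5,6}->{1,2,3}; Y {2,3,4,5,6}->{2,3,4}; Z {1,2,3,4,5}->{3,4,5}
Constraint 2 (Z != W) on D(Z)={3,4,5} D(W)={1,2,3}: no change
Constraint 3 (W < Y) on D(W)={1,2,3} D(Y)={2,3,4}: no change
Constraint 4 (Z < Y) on D(Z)={3,4,5} D(Y)={2,3,4}: Z {3,4,5}->{3}; Y {2,3,4}->{4}
So after all 4 constraints: D(W) = {1,2,3}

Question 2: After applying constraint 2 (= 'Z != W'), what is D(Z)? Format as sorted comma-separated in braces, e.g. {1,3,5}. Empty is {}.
Answer: {3,4,5}

Derivation:
Constraint 1 (W + Y = Z) on D(W)={1,2,3,4,5,6} D(Y)={2,3,4,5,6} D(Z)={1,2,3,4,5}: W {1,2,3,4,5,6}->{1,2,3}; Y {2,3,4,5,6}->{2,3,4}; Z {1,2,3,4,5}->{3,4,5}
Constraint 2 (Z != W) on D(Z)={3,4,5} D(W)={1,2,3}: no change
So after constraint 2: D(Z) = {3,4,5}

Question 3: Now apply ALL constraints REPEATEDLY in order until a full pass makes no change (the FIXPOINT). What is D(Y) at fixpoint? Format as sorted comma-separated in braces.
Answer: {}

Derivation:
pass 0 (initial): D(Y)={2,3,4,5,6}
pass 1: W {1,2,3,4,5,6}->{1,2,3}; Y {2,3,4,5,6}->{4}; Z {1,2,3,4,5}->{3}
pass 2: W {1,2,3}->{}; Y {4}->{}; Z {3}->{}
pass 3: no change
Fixpoint after 3 passes: D(Y) = {}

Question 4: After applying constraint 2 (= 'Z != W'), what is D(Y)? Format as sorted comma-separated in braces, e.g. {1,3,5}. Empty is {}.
Answer: {2,3,4}

Derivation:
Constraint 1 (W + Y = Z) on D(W)={1,2,3,4,5,6} D(Y)={2,3,4,5,6} D(Z)={1,2,3,4,5}: W {1,2,3,4,5,6}->{1,2,3}; Y {2,3,4,5,6}->{2,3,4}; Z {1,2,3,4,5}->{3,4,5}
Constraint 2 (Z != W) on D(Z)={3,4,5} D(W)={1,2,3}: no change
So after constraint 2: D(Y) = {2,3,4}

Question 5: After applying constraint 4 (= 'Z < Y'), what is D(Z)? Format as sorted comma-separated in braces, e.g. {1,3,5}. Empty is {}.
Constraint 1 (W + Y = Z) on D(W)={1,2,3,4,5,6} D(Y)={2,3,4,5,6} D(Z)={1,2,3,4,5}: W {1,2,3,4,5,6}->{1,2,3}; Y {2,3,4,5,6}->{2,3,4}; Z {1,2,3,4,5}->{3,4,5}
Constraint 2 (Z != W) on D(Z)={3,4,5} D(W)={1,2,3}: no change
Constraint 3 (W < Y) on D(W)={1,2,3} D(Y)={2,3,4}: no change
Constraint 4 (Z < Y) on D(Z)={3,4,5} D(Y)={2,3,4}: Z {3,4,5}->{3}; Y {2,3,4}->{4}
So after constraint 4: D(Z) = {3}

Answer: {3}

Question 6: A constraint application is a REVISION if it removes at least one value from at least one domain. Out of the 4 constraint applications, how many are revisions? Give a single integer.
Answer: 2

Derivation:
Constraint 1 (W + Y = Z) on D(W)={1,2,3,4,5,6} D(Y)={2,3,4,5,6} D(Z)={1,2,3,4,5}: W {1,2,3,4,5,6}->{1,2,3}; Y {2,3,4,5,6}->{2,3,4}; Z {1,2,3,4,5}->{3,4,5} => REVISION
Constraint 2 (Z != W) on D(Z)={3,4,5} D(W)={1,2,3}: no change => not a revision
Constraint 3 (W < Y) on D(W)={1,2,3} D(Y)={2,3,4}: no change => not a revision
Constraint 4 (Z < Y) on D(Z)={3,4,5} D(Y)={2,3,4}: Z {3,4,5}->{3}; Y {2,3,4}->{4} => REVISION
Total revisions = 2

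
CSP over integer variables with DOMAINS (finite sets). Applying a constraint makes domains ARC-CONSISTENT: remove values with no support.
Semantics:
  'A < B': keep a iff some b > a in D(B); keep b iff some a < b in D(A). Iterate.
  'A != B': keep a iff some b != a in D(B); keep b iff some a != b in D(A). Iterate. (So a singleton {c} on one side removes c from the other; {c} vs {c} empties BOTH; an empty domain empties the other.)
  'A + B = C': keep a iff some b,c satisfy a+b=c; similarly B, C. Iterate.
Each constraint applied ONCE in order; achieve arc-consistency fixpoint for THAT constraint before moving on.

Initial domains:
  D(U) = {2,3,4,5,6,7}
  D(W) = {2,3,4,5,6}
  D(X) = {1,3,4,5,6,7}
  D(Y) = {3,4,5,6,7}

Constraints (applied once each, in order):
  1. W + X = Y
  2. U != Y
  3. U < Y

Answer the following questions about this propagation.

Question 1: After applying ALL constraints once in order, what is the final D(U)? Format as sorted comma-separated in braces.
Answer: {2,3,4,5,6}

Derivation:
Constraint 1 (W + X = Y) on D(W)={2,3,4,5,6} D(X)={1,3,4,5,6,7} D(Y)={3,4,5,6,7}: X {1,3,4,5,6,7}->{1,3,4,5}
Constraint 2 (U != Y) on D(U)={2,3,4,5,6,7} D(Y)={3,4,5,6,7}: no change
Constraint 3 (U < Y) on D(U)={2,3,4,5,6,7} D(Y)={3,4,5,6,7}: U {2,3,4,5,6,7}->{2,3,4,5,6}
So after all 3 constraints: D(U) = {2,3,4,5,6}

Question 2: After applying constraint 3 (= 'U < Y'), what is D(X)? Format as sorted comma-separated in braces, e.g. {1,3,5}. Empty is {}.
Answer: {1,3,4,5}

Derivation:
Constraint 1 (W + X = Y) on D(W)={2,3,4,5,6} D(X)={1,3,4,5,6,7} D(Y)={3,4,5,6,7}: X {1,3,4,5,6,7}->{1,3,4,5}
Constraint 2 (U != Y) on D(U)={2,3,4,5,6,7} D(Y)={3,4,5,6,7}: no change
Constraint 3 (U < Y) on D(U)={2,3,4,5,6,7} D(Y)={3,4,5,6,7}: U {2,3,4,5,6,7}->{2,3,4,5,6}
So after constraint 3: D(X) = {1,3,4,5}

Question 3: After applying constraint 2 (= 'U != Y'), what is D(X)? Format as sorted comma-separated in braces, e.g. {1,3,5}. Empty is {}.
Constraint 1 (W + X = Y) on D(W)={2,3,4,5,6} D(X)={1,3,4,5,6,7} D(Y)={3,4,5,6,7}: X {1,3,4,5,6,7}->{1,3,4,5}
Constraint 2 (U != Y) on D(U)={2,3,4,5,6,7} D(Y)={3,4,5,6,7}: no change
So after constraint 2: D(X) = {1,3,4,5}

Answer: {1,3,4,5}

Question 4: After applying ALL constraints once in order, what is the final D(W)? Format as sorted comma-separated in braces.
Answer: {2,3,4,5,6}

Derivation:
Constraint 1 (W + X = Y) on D(W)={2,3,4,5,6} D(X)={1,3,4,5,6,7} D(Y)={3,4,5,6,7}: X {1,3,4,5,6,7}->{1,3,4,5}
Constraint 2 (U != Y) on D(U)={2,3,4,5,6,7} D(Y)={3,4,5,6,7}: no change
Constraint 3 (U < Y) on D(U)={2,3,4,5,6,7} D(Y)={3,4,5,6,7}: U {2,3,4,5,6,7}->{2,3,4,5,6}
So after all 3 constraints: D(W) = {2,3,4,5,6}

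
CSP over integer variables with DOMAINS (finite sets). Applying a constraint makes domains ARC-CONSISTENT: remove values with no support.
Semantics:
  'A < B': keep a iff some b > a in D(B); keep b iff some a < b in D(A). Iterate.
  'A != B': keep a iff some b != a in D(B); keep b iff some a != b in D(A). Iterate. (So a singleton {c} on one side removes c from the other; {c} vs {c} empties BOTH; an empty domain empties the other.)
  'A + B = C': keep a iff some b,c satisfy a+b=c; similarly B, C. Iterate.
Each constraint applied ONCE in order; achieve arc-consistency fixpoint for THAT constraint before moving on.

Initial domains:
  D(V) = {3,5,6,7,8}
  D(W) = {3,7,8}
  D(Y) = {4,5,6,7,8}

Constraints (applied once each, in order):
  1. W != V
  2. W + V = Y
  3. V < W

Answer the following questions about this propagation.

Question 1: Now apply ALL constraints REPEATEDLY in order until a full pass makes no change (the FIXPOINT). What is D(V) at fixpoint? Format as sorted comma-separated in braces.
Answer: {}

Derivation:
pass 0 (initial): D(V)={3,5,6,7,8}
pass 1: V {3,5,6,7,8}->{}; W {3,7,8}->{}; Y {4,5,6,7,8}->{6,8}
pass 2: Y {6,8}->{}
pass 3: no change
Fixpoint after 3 passes: D(V) = {}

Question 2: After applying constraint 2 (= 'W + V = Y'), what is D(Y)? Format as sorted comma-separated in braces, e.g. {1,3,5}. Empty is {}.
Answer: {6,8}

Derivation:
Constraint 1 (W != V) on D(W)={3,7,8} D(V)={3,5,6,7,8}: no change
Constraint 2 (W + V = Y) on D(W)={3,7,8} D(V)={3,5,6,7,8} D(Y)={4,5,6,7,8}: W {3,7,8}->{3}; V {3,5,6,7,8}->{3,5}; Y {4,5,6,7,8}->{6,8}
So after constraint 2: D(Y) = {6,8}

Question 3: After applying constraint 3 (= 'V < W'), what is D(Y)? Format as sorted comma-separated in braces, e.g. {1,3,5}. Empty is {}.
Answer: {6,8}

Derivation:
Constraint 1 (W != V) on D(W)={3,7,8} D(V)={3,5,6,7,8}: no change
Constraint 2 (W + V = Y) on D(W)={3,7,8} D(V)={3,5,6,7,8} D(Y)={4,5,6,7,8}: W {3,7,8}->{3}; V {3,5,6,7,8}->{3,5}; Y {4,5,6,7,8}->{6,8}
Constraint 3 (V < W) on D(V)={3,5} D(W)={3}: V {3,5}->{}; W {3}->{}
So after constraint 3: D(Y) = {6,8}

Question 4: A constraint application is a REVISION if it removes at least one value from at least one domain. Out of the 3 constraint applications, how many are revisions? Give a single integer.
Constraint 1 (W != V) on D(W)={3,7,8} D(V)={3,5,6,7,8}: no change => not a revision
Constraint 2 (W + V = Y) on D(W)={3,7,8} D(V)={3,5,6,7,8} D(Y)={4,5,6,7,8}: W {3,7,8}->{3}; V {3,5,6,7,8}->{3,5}; Y {4,5,6,7,8}->{6,8} => REVISION
Constraint 3 (V < W) on D(V)={3,5} D(W)={3}: V {3,5}->{}; W {3}->{} => REVISION
Total revisions = 2

Answer: 2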